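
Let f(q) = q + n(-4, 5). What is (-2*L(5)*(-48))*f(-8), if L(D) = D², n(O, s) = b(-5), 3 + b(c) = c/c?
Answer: -24000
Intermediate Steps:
b(c) = -2 (b(c) = -3 + c/c = -3 + 1 = -2)
n(O, s) = -2
f(q) = -2 + q (f(q) = q - 2 = -2 + q)
(-2*L(5)*(-48))*f(-8) = (-2*5²*(-48))*(-2 - 8) = (-2*25*(-48))*(-10) = -50*(-48)*(-10) = 2400*(-10) = -24000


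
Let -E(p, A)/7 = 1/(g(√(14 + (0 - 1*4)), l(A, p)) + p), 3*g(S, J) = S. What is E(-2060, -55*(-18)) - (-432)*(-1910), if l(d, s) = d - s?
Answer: -3151330470702/3819239 + 21*√10/38192390 ≈ -8.2512e+5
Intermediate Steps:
g(S, J) = S/3
E(p, A) = -7/(p + √10/3) (E(p, A) = -7/(√(14 + (0 - 1*4))/3 + p) = -7/(√(14 + (0 - 4))/3 + p) = -7/(√(14 - 4)/3 + p) = -7/(√10/3 + p) = -7/(p + √10/3))
E(-2060, -55*(-18)) - (-432)*(-1910) = -21/(√10 + 3*(-2060)) - (-432)*(-1910) = -21/(√10 - 6180) - 1*825120 = -21/(-6180 + √10) - 825120 = -825120 - 21/(-6180 + √10)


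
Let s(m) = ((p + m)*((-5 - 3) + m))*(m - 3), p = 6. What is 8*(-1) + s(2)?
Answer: 40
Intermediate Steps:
s(m) = (-8 + m)*(-3 + m)*(6 + m) (s(m) = ((6 + m)*((-5 - 3) + m))*(m - 3) = ((6 + m)*(-8 + m))*(-3 + m) = ((-8 + m)*(6 + m))*(-3 + m) = (-8 + m)*(-3 + m)*(6 + m))
8*(-1) + s(2) = 8*(-1) + (144 + 2³ - 42*2 - 5*2²) = -8 + (144 + 8 - 84 - 5*4) = -8 + (144 + 8 - 84 - 20) = -8 + 48 = 40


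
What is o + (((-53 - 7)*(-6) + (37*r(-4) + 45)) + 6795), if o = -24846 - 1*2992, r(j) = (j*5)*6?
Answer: -25078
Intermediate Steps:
r(j) = 30*j (r(j) = (5*j)*6 = 30*j)
o = -27838 (o = -24846 - 2992 = -27838)
o + (((-53 - 7)*(-6) + (37*r(-4) + 45)) + 6795) = -27838 + (((-53 - 7)*(-6) + (37*(30*(-4)) + 45)) + 6795) = -27838 + ((-60*(-6) + (37*(-120) + 45)) + 6795) = -27838 + ((360 + (-4440 + 45)) + 6795) = -27838 + ((360 - 4395) + 6795) = -27838 + (-4035 + 6795) = -27838 + 2760 = -25078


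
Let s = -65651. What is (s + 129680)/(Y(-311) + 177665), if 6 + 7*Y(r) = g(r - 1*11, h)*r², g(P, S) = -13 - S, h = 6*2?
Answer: -64029/167768 ≈ -0.38165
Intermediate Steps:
h = 12
Y(r) = -6/7 - 25*r²/7 (Y(r) = -6/7 + ((-13 - 1*12)*r²)/7 = -6/7 + ((-13 - 12)*r²)/7 = -6/7 + (-25*r²)/7 = -6/7 - 25*r²/7)
(s + 129680)/(Y(-311) + 177665) = (-65651 + 129680)/((-6/7 - 25/7*(-311)²) + 177665) = 64029/((-6/7 - 25/7*96721) + 177665) = 64029/((-6/7 - 2418025/7) + 177665) = 64029/(-345433 + 177665) = 64029/(-167768) = 64029*(-1/167768) = -64029/167768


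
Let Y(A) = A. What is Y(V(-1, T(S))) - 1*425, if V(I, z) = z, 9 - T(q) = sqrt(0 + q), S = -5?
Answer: -416 - I*sqrt(5) ≈ -416.0 - 2.2361*I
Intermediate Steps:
T(q) = 9 - sqrt(q) (T(q) = 9 - sqrt(0 + q) = 9 - sqrt(q))
Y(V(-1, T(S))) - 1*425 = (9 - sqrt(-5)) - 1*425 = (9 - I*sqrt(5)) - 425 = -416 - I*sqrt(5)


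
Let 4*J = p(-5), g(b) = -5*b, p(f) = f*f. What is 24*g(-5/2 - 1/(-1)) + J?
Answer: 745/4 ≈ 186.25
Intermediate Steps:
p(f) = f²
J = 25/4 (J = (¼)*(-5)² = (¼)*25 = 25/4 ≈ 6.2500)
24*g(-5/2 - 1/(-1)) + J = 24*(-5*(-5/2 - 1/(-1))) + 25/4 = 24*(-5*(-5*½ - 1*(-1))) + 25/4 = 24*(-5*(-5/2 + 1)) + 25/4 = 24*(-5*(-3/2)) + 25/4 = 24*(15/2) + 25/4 = 180 + 25/4 = 745/4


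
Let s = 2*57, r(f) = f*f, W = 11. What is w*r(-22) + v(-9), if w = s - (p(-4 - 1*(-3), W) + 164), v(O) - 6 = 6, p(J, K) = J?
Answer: -23704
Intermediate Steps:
v(O) = 12 (v(O) = 6 + 6 = 12)
r(f) = f**2
s = 114
w = -49 (w = 114 - ((-4 - 1*(-3)) + 164) = 114 - ((-4 + 3) + 164) = 114 - (-1 + 164) = 114 - 1*163 = 114 - 163 = -49)
w*r(-22) + v(-9) = -49*(-22)**2 + 12 = -49*484 + 12 = -23716 + 12 = -23704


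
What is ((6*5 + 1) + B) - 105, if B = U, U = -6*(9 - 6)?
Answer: -92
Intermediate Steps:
U = -18 (U = -6*3 = -18)
B = -18
((6*5 + 1) + B) - 105 = ((6*5 + 1) - 18) - 105 = ((30 + 1) - 18) - 105 = (31 - 18) - 105 = 13 - 105 = -92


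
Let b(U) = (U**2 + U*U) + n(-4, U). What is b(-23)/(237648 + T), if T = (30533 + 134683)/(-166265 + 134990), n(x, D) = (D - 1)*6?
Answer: 4764225/1238712664 ≈ 0.0038461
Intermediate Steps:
n(x, D) = -6 + 6*D (n(x, D) = (-1 + D)*6 = -6 + 6*D)
T = -55072/10425 (T = 165216/(-31275) = 165216*(-1/31275) = -55072/10425 ≈ -5.2827)
b(U) = -6 + 2*U**2 + 6*U (b(U) = (U**2 + U*U) + (-6 + 6*U) = (U**2 + U**2) + (-6 + 6*U) = 2*U**2 + (-6 + 6*U) = -6 + 2*U**2 + 6*U)
b(-23)/(237648 + T) = (-6 + 2*(-23)**2 + 6*(-23))/(237648 - 55072/10425) = (-6 + 2*529 - 138)/(2477425328/10425) = (-6 + 1058 - 138)*(10425/2477425328) = 914*(10425/2477425328) = 4764225/1238712664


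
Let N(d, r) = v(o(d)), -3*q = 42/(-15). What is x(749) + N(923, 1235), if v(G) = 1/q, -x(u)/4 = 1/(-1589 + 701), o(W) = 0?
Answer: 836/777 ≈ 1.0759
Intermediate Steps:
q = 14/15 (q = -14/(-15) = -14*(-1)/15 = -⅓*(-14/5) = 14/15 ≈ 0.93333)
x(u) = 1/222 (x(u) = -4/(-1589 + 701) = -4/(-888) = -4*(-1/888) = 1/222)
v(G) = 15/14 (v(G) = 1/(14/15) = 15/14)
N(d, r) = 15/14
x(749) + N(923, 1235) = 1/222 + 15/14 = 836/777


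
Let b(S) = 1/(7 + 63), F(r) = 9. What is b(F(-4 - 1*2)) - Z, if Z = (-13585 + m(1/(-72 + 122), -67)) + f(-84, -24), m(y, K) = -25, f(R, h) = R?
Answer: 958581/70 ≈ 13694.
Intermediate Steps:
b(S) = 1/70
Z = -13694 (Z = (-13585 - 25) - 84 = -13610 - 84 = -13694)
b(F(-4 - 1*2)) - Z = 1/70 - 1*(-13694) = 1/70 + 13694 = 958581/70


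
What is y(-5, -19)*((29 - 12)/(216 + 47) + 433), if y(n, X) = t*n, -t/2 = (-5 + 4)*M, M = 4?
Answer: -4555840/263 ≈ -17323.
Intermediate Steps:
t = 8 (t = -2*(-5 + 4)*4 = -(-2)*4 = -2*(-4) = 8)
y(n, X) = 8*n
y(-5, -19)*((29 - 12)/(216 + 47) + 433) = (8*(-5))*((29 - 12)/(216 + 47) + 433) = -40*(17/263 + 433) = -40*113896/263 = -4555840/263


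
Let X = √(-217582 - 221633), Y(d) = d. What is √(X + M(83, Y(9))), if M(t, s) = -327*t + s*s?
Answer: √(-27060 + I*√439215) ≈ 2.014 + 164.51*I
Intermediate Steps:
M(t, s) = s² - 327*t (M(t, s) = -327*t + s² = s² - 327*t)
X = I*√439215 (X = √(-439215) = I*√439215 ≈ 662.73*I)
√(X + M(83, Y(9))) = √(I*√439215 + (9² - 327*83)) = √(I*√439215 + (81 - 27141)) = √(I*√439215 - 27060) = √(-27060 + I*√439215)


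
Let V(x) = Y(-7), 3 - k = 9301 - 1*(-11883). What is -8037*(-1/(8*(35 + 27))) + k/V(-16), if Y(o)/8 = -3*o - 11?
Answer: -308213/1240 ≈ -248.56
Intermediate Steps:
Y(o) = -88 - 24*o (Y(o) = 8*(-3*o - 11) = 8*(-11 - 3*o) = -88 - 24*o)
k = -21181 (k = 3 - (9301 - 1*(-11883)) = 3 - (9301 + 11883) = 3 - 1*21184 = 3 - 21184 = -21181)
V(x) = 80 (V(x) = -88 - 24*(-7) = -88 + 168 = 80)
-8037*(-1/(8*(35 + 27))) + k/V(-16) = -8037*(-1/(8*(35 + 27))) - 21181/80 = -8037/(62*(-8)) - 21181*1/80 = -8037/(-496) - 21181/80 = -8037*(-1/496) - 21181/80 = 8037/496 - 21181/80 = -308213/1240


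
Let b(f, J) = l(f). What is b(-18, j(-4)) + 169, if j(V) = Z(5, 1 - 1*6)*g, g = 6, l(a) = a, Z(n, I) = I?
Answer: 151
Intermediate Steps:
j(V) = -30 (j(V) = (1 - 1*6)*6 = (1 - 6)*6 = -5*6 = -30)
b(f, J) = f
b(-18, j(-4)) + 169 = -18 + 169 = 151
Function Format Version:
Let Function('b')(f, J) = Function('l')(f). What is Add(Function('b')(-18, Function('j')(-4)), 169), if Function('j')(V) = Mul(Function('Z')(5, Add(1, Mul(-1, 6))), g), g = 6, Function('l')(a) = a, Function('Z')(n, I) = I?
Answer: 151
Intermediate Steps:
Function('j')(V) = -30 (Function('j')(V) = Mul(Add(1, Mul(-1, 6)), 6) = Mul(Add(1, -6), 6) = Mul(-5, 6) = -30)
Function('b')(f, J) = f
Add(Function('b')(-18, Function('j')(-4)), 169) = Add(-18, 169) = 151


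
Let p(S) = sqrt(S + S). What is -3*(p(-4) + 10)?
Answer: -30 - 6*I*sqrt(2) ≈ -30.0 - 8.4853*I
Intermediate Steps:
p(S) = sqrt(2)*sqrt(S) (p(S) = sqrt(2*S) = sqrt(2)*sqrt(S))
-3*(p(-4) + 10) = -3*(sqrt(2)*sqrt(-4) + 10) = -3*(sqrt(2)*(2*I) + 10) = -3*(2*I*sqrt(2) + 10) = -3*(10 + 2*I*sqrt(2)) = -30 - 6*I*sqrt(2)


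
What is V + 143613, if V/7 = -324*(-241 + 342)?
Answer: -85455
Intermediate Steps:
V = -229068 (V = 7*(-324*(-241 + 342)) = 7*(-324*101) = 7*(-32724) = -229068)
V + 143613 = -229068 + 143613 = -85455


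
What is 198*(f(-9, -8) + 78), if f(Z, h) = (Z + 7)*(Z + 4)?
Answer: 17424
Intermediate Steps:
f(Z, h) = (4 + Z)*(7 + Z) (f(Z, h) = (7 + Z)*(4 + Z) = (4 + Z)*(7 + Z))
198*(f(-9, -8) + 78) = 198*((28 + (-9)² + 11*(-9)) + 78) = 198*((28 + 81 - 99) + 78) = 198*(10 + 78) = 198*88 = 17424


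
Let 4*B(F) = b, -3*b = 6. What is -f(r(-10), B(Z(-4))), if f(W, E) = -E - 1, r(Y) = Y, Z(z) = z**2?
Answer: 1/2 ≈ 0.50000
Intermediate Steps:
b = -2 (b = -1/3*6 = -2)
B(F) = -1/2 (B(F) = (1/4)*(-2) = -1/2)
f(W, E) = -1 - E
-f(r(-10), B(Z(-4))) = -(-1 - 1*(-1/2)) = -(-1 + 1/2) = -1*(-1/2) = 1/2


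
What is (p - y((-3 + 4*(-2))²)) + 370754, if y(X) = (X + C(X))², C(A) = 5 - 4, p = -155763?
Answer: 200107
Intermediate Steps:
C(A) = 1
y(X) = (1 + X)² (y(X) = (X + 1)² = (1 + X)²)
(p - y((-3 + 4*(-2))²)) + 370754 = (-155763 - (1 + (-3 + 4*(-2))²)²) + 370754 = (-155763 - (1 + (-3 - 8)²)²) + 370754 = (-155763 - (1 + (-11)²)²) + 370754 = (-155763 - (1 + 121)²) + 370754 = (-155763 - 1*122²) + 370754 = (-155763 - 1*14884) + 370754 = (-155763 - 14884) + 370754 = -170647 + 370754 = 200107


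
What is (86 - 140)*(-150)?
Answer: 8100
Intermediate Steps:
(86 - 140)*(-150) = -54*(-150) = 8100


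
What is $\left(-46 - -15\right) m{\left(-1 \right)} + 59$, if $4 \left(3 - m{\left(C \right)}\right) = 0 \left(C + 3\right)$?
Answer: $-34$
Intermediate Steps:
$m{\left(C \right)} = 3$ ($m{\left(C \right)} = 3 - \frac{0 \left(C + 3\right)}{4} = 3 - \frac{0 \left(3 + C\right)}{4} = 3 - 0 = 3 + 0 = 3$)
$\left(-46 - -15\right) m{\left(-1 \right)} + 59 = \left(-46 - -15\right) 3 + 59 = \left(-46 + 15\right) 3 + 59 = \left(-31\right) 3 + 59 = -93 + 59 = -34$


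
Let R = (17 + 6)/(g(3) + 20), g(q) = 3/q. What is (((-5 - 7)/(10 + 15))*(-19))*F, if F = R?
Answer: 1748/175 ≈ 9.9886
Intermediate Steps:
R = 23/21 (R = (17 + 6)/(3/3 + 20) = 23/(3*(⅓) + 20) = 23/(1 + 20) = 23/21 ≈ 1.0952)
F = 23/21 ≈ 1.0952
(((-5 - 7)/(10 + 15))*(-19))*F = (((-5 - 7)/(10 + 15))*(-19))*(23/21) = (-12/25*(-19))*(23/21) = (-12*1/25*(-19))*(23/21) = -12/25*(-19)*(23/21) = (228/25)*(23/21) = 1748/175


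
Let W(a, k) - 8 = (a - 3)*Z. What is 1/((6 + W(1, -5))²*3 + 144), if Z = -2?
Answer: 1/1116 ≈ 0.00089606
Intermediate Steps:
W(a, k) = 14 - 2*a (W(a, k) = 8 + (a - 3)*(-2) = 8 + (-3 + a)*(-2) = 8 + (6 - 2*a) = 14 - 2*a)
1/((6 + W(1, -5))²*3 + 144) = 1/((6 + (14 - 2*1))²*3 + 144) = 1/((6 + (14 - 2))²*3 + 144) = 1/((6 + 12)²*3 + 144) = 1/(18²*3 + 144) = 1/(324*3 + 144) = 1/(972 + 144) = 1/1116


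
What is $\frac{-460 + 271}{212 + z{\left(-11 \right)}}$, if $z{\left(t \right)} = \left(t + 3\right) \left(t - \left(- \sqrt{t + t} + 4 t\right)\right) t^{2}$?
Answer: $\frac{1499337}{256883588} - \frac{22869 i \sqrt{22}}{128441794} \approx 0.0058366 - 0.00083513 i$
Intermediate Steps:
$z{\left(t \right)} = t^{2} \left(3 + t\right) \left(- 3 t + \sqrt{2} \sqrt{t}\right)$ ($z{\left(t \right)} = \left(3 + t\right) \left(t - \left(- \sqrt{2} \sqrt{t} + 4 t\right)\right) t^{2} = \left(3 + t\right) \left(t + \left(- 4 t + \sqrt{2} \sqrt{t}\right)\right) t^{2} = \left(3 + t\right) \left(- 3 t + \sqrt{2} \sqrt{t}\right) t^{2} = t^{2} \left(3 + t\right) \left(- 3 t + \sqrt{2} \sqrt{t}\right)$)
$\frac{-460 + 271}{212 + z{\left(-11 \right)}} = \frac{-460 + 271}{212 + \left(- 9 \left(-11\right)^{3} - 3 \left(-11\right)^{4} + \sqrt{2} \left(-11\right)^{\frac{7}{2}} + 3 \sqrt{2} \left(-11\right)^{\frac{5}{2}}\right)} = - \frac{189}{212 + \left(\left(-9\right) \left(-1331\right) - 43923 + \sqrt{2} \left(- 1331 i \sqrt{11}\right) + 3 \sqrt{2} \cdot 121 i \sqrt{11}\right)} = - \frac{189}{212 + \left(11979 - 43923 - 1331 i \sqrt{22} + 363 i \sqrt{22}\right)} = - \frac{189}{212 - \left(31944 + 968 i \sqrt{22}\right)} = - \frac{189}{-31732 - 968 i \sqrt{22}}$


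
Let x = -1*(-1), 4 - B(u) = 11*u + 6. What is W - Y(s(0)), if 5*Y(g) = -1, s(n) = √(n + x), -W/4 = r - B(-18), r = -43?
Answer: 4781/5 ≈ 956.20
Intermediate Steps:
B(u) = -2 - 11*u (B(u) = 4 - (11*u + 6) = 4 - (6 + 11*u) = 4 + (-6 - 11*u) = -2 - 11*u)
x = 1
W = 956 (W = -4*(-43 - (-2 - 11*(-18))) = -4*(-43 - (-2 + 198)) = -4*(-43 - 1*196) = -4*(-43 - 196) = -4*(-239) = 956)
s(n) = √(1 + n) (s(n) = √(n + 1) = √(1 + n))
Y(g) = -⅕ (Y(g) = (⅕)*(-1) = -⅕)
W - Y(s(0)) = 956 - 1*(-⅕) = 956 + ⅕ = 4781/5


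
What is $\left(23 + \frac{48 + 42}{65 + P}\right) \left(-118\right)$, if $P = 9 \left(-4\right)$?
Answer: $- \frac{89326}{29} \approx -3080.2$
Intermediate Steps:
$P = -36$
$\left(23 + \frac{48 + 42}{65 + P}\right) \left(-118\right) = \left(23 + \frac{48 + 42}{65 - 36}\right) \left(-118\right) = \left(23 + \frac{90}{29}\right) \left(-118\right) = \frac{757}{29} \left(-118\right) = - \frac{89326}{29}$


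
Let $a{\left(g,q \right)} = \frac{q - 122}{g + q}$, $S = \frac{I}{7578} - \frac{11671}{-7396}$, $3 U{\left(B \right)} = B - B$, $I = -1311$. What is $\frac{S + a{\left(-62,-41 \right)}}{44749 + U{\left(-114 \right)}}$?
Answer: $\frac{2874425165}{43054724280756} \approx 6.6762 \cdot 10^{-5}$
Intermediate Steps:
$U{\left(B \right)} = 0$ ($U{\left(B \right)} = \frac{B - B}{3} = \frac{1}{3} \cdot 0 = 0$)
$S = \frac{13124447}{9341148}$ ($S = - \frac{1311}{7578} - \frac{11671}{-7396} = \left(-1311\right) \frac{1}{7578} - - \frac{11671}{7396} = - \frac{437}{2526} + \frac{11671}{7396} = \frac{13124447}{9341148} \approx 1.405$)
$a{\left(g,q \right)} = \frac{-122 + q}{g + q}$
$\frac{S + a{\left(-62,-41 \right)}}{44749 + U{\left(-114 \right)}} = \frac{\frac{13124447}{9341148} + \frac{-122 - 41}{-62 - 41}}{44749 + 0} = \frac{\frac{13124447}{9341148} + \frac{1}{-103} \left(-163\right)}{44749} = \left(\frac{13124447}{9341148} - - \frac{163}{103}\right) \frac{1}{44749} = \left(\frac{13124447}{9341148} + \frac{163}{103}\right) \frac{1}{44749} = \frac{2874425165}{962138244} \cdot \frac{1}{44749} = \frac{2874425165}{43054724280756}$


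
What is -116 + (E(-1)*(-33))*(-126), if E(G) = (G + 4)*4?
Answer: 49780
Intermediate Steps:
E(G) = 16 + 4*G (E(G) = (4 + G)*4 = 16 + 4*G)
-116 + (E(-1)*(-33))*(-126) = -116 + ((16 + 4*(-1))*(-33))*(-126) = -116 + ((16 - 4)*(-33))*(-126) = -116 + (12*(-33))*(-126) = -116 - 396*(-126) = -116 + 49896 = 49780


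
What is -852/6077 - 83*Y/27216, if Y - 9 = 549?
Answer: -16924345/9188424 ≈ -1.8419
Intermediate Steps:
Y = 558 (Y = 9 + 549 = 558)
-852/6077 - 83*Y/27216 = -852/6077 - 83*558/27216 = -852*1/6077 - 46314*1/27216 = -852/6077 - 2573/1512 = -16924345/9188424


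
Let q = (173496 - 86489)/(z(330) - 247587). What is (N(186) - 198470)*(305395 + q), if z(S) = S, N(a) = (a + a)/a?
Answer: -1665167789330416/27473 ≈ -6.0611e+10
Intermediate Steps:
N(a) = 2 (N(a) = (2*a)/a = 2)
q = -87007/247257 (q = (173496 - 86489)/(330 - 247587) = 87007/(-247257) = 87007*(-1/247257) = -87007/247257 ≈ -0.35189)
(N(186) - 198470)*(305395 + q) = (2 - 198470)*(305395 - 87007/247257) = -198468*75510964508/247257 = -1665167789330416/27473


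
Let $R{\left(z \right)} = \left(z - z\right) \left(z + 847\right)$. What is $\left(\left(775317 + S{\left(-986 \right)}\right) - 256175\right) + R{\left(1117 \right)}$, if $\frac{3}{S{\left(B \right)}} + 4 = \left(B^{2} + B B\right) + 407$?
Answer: $\frac{336541588631}{648265} \approx 5.1914 \cdot 10^{5}$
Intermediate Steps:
$S{\left(B \right)} = \frac{3}{403 + 2 B^{2}}$ ($S{\left(B \right)} = \frac{3}{-4 + \left(\left(B^{2} + B B\right) + 407\right)} = \frac{3}{-4 + \left(\left(B^{2} + B^{2}\right) + 407\right)} = \frac{3}{-4 + \left(2 B^{2} + 407\right)} = \frac{3}{-4 + \left(407 + 2 B^{2}\right)} = \frac{3}{403 + 2 B^{2}}$)
$R{\left(z \right)} = 0$ ($R{\left(z \right)} = 0 \left(847 + z\right) = 0$)
$\left(\left(775317 + S{\left(-986 \right)}\right) - 256175\right) + R{\left(1117 \right)} = \left(\left(775317 + \frac{3}{403 + 2 \left(-986\right)^{2}}\right) - 256175\right) + 0 = \left(\left(775317 + \frac{3}{403 + 2 \cdot 972196}\right) - 256175\right) + 0 = \left(\left(775317 + \frac{3}{403 + 1944392}\right) - 256175\right) + 0 = \left(\left(775317 + \frac{3}{1944795}\right) - 256175\right) + 0 = \left(\left(775317 + 3 \cdot \frac{1}{1944795}\right) - 256175\right) + 0 = \left(\left(775317 + \frac{1}{648265}\right) - 256175\right) + 0 = \left(\frac{502610875006}{648265} - 256175\right) + 0 = \frac{336541588631}{648265} + 0 = \frac{336541588631}{648265}$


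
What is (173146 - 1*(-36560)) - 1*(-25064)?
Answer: 234770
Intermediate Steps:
(173146 - 1*(-36560)) - 1*(-25064) = (173146 + 36560) + 25064 = 209706 + 25064 = 234770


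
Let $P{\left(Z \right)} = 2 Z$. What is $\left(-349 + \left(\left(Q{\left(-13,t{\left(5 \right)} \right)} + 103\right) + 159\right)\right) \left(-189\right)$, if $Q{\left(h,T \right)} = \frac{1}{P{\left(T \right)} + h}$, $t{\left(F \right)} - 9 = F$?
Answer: $\frac{82152}{5} \approx 16430.0$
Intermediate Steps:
$t{\left(F \right)} = 9 + F$
$Q{\left(h,T \right)} = \frac{1}{h + 2 T}$ ($Q{\left(h,T \right)} = \frac{1}{2 T + h} = \frac{1}{h + 2 T}$)
$\left(-349 + \left(\left(Q{\left(-13,t{\left(5 \right)} \right)} + 103\right) + 159\right)\right) \left(-189\right) = \left(-349 + \left(\left(\frac{1}{-13 + 2 \left(9 + 5\right)} + 103\right) + 159\right)\right) \left(-189\right) = \left(-349 + \left(\left(\frac{1}{-13 + 2 \cdot 14} + 103\right) + 159\right)\right) \left(-189\right) = \left(-349 + \left(\left(\frac{1}{-13 + 28} + 103\right) + 159\right)\right) \left(-189\right) = \left(-349 + \left(\left(\frac{1}{15} + 103\right) + 159\right)\right) \left(-189\right) = \left(-349 + \left(\frac{1546}{15} + 159\right)\right) \left(-189\right) = \left(-349 + \frac{3931}{15}\right) \left(-189\right) = \left(- \frac{1304}{15}\right) \left(-189\right) = \frac{82152}{5}$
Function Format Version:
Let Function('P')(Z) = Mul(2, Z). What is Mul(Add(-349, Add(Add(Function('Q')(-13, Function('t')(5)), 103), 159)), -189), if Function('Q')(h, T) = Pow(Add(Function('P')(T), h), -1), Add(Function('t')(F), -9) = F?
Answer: Rational(82152, 5) ≈ 16430.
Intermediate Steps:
Function('t')(F) = Add(9, F)
Function('Q')(h, T) = Pow(Add(h, Mul(2, T)), -1) (Function('Q')(h, T) = Pow(Add(Mul(2, T), h), -1) = Pow(Add(h, Mul(2, T)), -1))
Mul(Add(-349, Add(Add(Function('Q')(-13, Function('t')(5)), 103), 159)), -189) = Mul(Add(-349, Add(Add(Pow(Add(-13, Mul(2, Add(9, 5))), -1), 103), 159)), -189) = Mul(Add(-349, Add(Add(Pow(Add(-13, Mul(2, 14)), -1), 103), 159)), -189) = Mul(Add(-349, Add(Add(Pow(Add(-13, 28), -1), 103), 159)), -189) = Mul(Add(-349, Add(Add(Pow(15, -1), 103), 159)), -189) = Mul(Add(-349, Add(Add(Rational(1, 15), 103), 159)), -189) = Mul(Add(-349, Add(Rational(1546, 15), 159)), -189) = Mul(Add(-349, Rational(3931, 15)), -189) = Mul(Rational(-1304, 15), -189) = Rational(82152, 5)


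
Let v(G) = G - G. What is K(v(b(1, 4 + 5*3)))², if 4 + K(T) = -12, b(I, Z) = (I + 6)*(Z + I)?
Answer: 256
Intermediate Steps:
b(I, Z) = (6 + I)*(I + Z)
v(G) = 0
K(T) = -16 (K(T) = -4 - 12 = -16)
K(v(b(1, 4 + 5*3)))² = (-16)² = 256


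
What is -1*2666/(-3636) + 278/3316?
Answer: 615704/753561 ≈ 0.81706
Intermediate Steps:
-1*2666/(-3636) + 278/3316 = -2666*(-1/3636) + 278*(1/3316) = 1333/1818 + 139/1658 = 615704/753561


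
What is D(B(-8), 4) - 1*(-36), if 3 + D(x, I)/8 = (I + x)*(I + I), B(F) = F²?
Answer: 4364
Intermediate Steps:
D(x, I) = -24 + 16*I*(I + x) (D(x, I) = -24 + 8*((I + x)*(I + I)) = -24 + 8*((I + x)*(2*I)) = -24 + 8*(2*I*(I + x)) = -24 + 16*I*(I + x))
D(B(-8), 4) - 1*(-36) = (-24 + 16*4² + 16*4*(-8)²) - 1*(-36) = (-24 + 16*16 + 16*4*64) + 36 = (-24 + 256 + 4096) + 36 = 4328 + 36 = 4364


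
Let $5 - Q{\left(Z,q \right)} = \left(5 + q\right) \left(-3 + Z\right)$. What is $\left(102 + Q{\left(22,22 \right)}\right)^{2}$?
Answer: $164836$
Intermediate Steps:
$Q{\left(Z,q \right)} = 5 - \left(-3 + Z\right) \left(5 + q\right)$ ($Q{\left(Z,q \right)} = 5 - \left(5 + q\right) \left(-3 + Z\right) = 5 - \left(-3 + Z\right) \left(5 + q\right)$)
$\left(102 + Q{\left(22,22 \right)}\right)^{2} = \left(102 + \left(20 - 110 + 3 \cdot 22 - 22 \cdot 22\right)\right)^{2} = \left(102 + \left(20 - 110 + 66 - 484\right)\right)^{2} = \left(102 - 508\right)^{2} = \left(-406\right)^{2} = 164836$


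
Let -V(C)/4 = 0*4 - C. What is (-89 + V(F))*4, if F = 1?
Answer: -340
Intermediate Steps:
V(C) = 4*C (V(C) = -4*(0*4 - C) = -4*(0 - C) = -(-4)*C = 4*C)
(-89 + V(F))*4 = (-89 + 4*1)*4 = (-89 + 4)*4 = -85*4 = -340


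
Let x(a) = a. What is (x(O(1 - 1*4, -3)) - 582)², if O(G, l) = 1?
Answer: 337561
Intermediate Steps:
(x(O(1 - 1*4, -3)) - 582)² = (1 - 582)² = (-581)² = 337561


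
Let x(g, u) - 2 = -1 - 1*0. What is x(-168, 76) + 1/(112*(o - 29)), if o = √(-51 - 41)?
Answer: 104467/104496 - I*√23/52248 ≈ 0.99972 - 9.179e-5*I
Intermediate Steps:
x(g, u) = 1 (x(g, u) = 2 + (-1 - 1*0) = 2 + (-1 + 0) = 2 - 1 = 1)
o = 2*I*√23 (o = √(-92) = 2*I*√23 ≈ 9.5917*I)
x(-168, 76) + 1/(112*(o - 29)) = 1 + 1/(112*(2*I*√23 - 29)) = 1 + 1/(112*(-29 + 2*I*√23)) = 1 + 1/(-3248 + 224*I*√23)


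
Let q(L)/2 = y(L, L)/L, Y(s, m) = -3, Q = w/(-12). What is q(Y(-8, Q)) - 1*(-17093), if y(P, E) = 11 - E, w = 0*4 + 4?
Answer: 51251/3 ≈ 17084.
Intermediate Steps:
w = 4 (w = 0 + 4 = 4)
Q = -⅓ (Q = 4/(-12) = 4*(-1/12) = -⅓ ≈ -0.33333)
q(L) = 2*(11 - L)/L (q(L) = 2*((11 - L)/L) = 2*(11 - L)/L)
q(Y(-8, Q)) - 1*(-17093) = (-2 + 22/(-3)) - 1*(-17093) = (-2 + 22*(-⅓)) + 17093 = (-2 - 22/3) + 17093 = -28/3 + 17093 = 51251/3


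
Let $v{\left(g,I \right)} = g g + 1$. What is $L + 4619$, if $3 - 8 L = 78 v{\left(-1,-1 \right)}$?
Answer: $\frac{36799}{8} \approx 4599.9$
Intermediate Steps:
$v{\left(g,I \right)} = 1 + g^{2}$ ($v{\left(g,I \right)} = g^{2} + 1 = 1 + g^{2}$)
$L = - \frac{153}{8}$ ($L = \frac{3}{8} - \frac{78 \left(1 + \left(-1\right)^{2}\right)}{8} = \frac{3}{8} - \frac{78 \left(1 + 1\right)}{8} = \frac{3}{8} - \frac{78 \cdot 2}{8} = \frac{3}{8} - \frac{39}{2} = - \frac{153}{8} \approx -19.125$)
$L + 4619 = - \frac{153}{8} + 4619 = \frac{36799}{8}$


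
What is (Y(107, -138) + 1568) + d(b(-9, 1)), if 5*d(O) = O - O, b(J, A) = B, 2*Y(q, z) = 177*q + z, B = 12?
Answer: 21937/2 ≈ 10969.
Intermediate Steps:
Y(q, z) = z/2 + 177*q/2 (Y(q, z) = (177*q + z)/2 = (z + 177*q)/2 = z/2 + 177*q/2)
b(J, A) = 12
d(O) = 0 (d(O) = (O - O)/5 = (⅕)*0 = 0)
(Y(107, -138) + 1568) + d(b(-9, 1)) = (((½)*(-138) + (177/2)*107) + 1568) + 0 = ((-69 + 18939/2) + 1568) + 0 = (18801/2 + 1568) + 0 = 21937/2 + 0 = 21937/2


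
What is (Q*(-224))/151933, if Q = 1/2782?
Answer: -112/211338803 ≈ -5.2995e-7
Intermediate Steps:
Q = 1/2782 ≈ 0.00035945
(Q*(-224))/151933 = ((1/2782)*(-224))/151933 = -112/1391*1/151933 = -112/211338803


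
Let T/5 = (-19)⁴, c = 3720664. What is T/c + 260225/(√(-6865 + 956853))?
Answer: 651605/3720664 + 260225*√237497/474994 ≈ 267.16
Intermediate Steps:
T = 651605 (T = 5*(-19)⁴ = 5*130321 = 651605)
T/c + 260225/(√(-6865 + 956853)) = 651605/3720664 + 260225/(√(-6865 + 956853)) = 651605*(1/3720664) + 260225/(√949988) = 651605/3720664 + 260225/((2*√237497)) = 651605/3720664 + 260225*(√237497/474994) = 651605/3720664 + 260225*√237497/474994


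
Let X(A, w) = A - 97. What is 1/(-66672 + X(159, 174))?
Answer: -1/66610 ≈ -1.5013e-5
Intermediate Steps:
X(A, w) = -97 + A
1/(-66672 + X(159, 174)) = 1/(-66672 + (-97 + 159)) = 1/(-66672 + 62) = 1/(-66610) = -1/66610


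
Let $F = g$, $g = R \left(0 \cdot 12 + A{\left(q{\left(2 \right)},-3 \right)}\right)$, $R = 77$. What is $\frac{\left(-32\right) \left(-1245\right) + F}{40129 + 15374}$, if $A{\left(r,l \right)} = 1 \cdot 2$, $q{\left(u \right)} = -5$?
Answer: $\frac{39994}{55503} \approx 0.72057$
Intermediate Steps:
$A{\left(r,l \right)} = 2$
$g = 154$ ($g = 77 \left(0 \cdot 12 + 2\right) = 77 \left(0 + 2\right) = 77 \cdot 2 = 154$)
$F = 154$
$\frac{\left(-32\right) \left(-1245\right) + F}{40129 + 15374} = \frac{\left(-32\right) \left(-1245\right) + 154}{40129 + 15374} = \frac{39840 + 154}{55503} = 39994 \cdot \frac{1}{55503} = \frac{39994}{55503}$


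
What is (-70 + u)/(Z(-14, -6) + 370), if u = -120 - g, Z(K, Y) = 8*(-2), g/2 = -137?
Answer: 14/59 ≈ 0.23729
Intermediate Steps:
g = -274 (g = 2*(-137) = -274)
Z(K, Y) = -16
u = 154 (u = -120 - 1*(-274) = -120 + 274 = 154)
(-70 + u)/(Z(-14, -6) + 370) = (-70 + 154)/(-16 + 370) = 84/354 = 84*(1/354) = 14/59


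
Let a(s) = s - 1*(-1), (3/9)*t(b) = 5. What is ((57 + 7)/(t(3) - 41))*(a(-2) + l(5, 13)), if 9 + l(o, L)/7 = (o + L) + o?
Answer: -3104/13 ≈ -238.77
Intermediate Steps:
t(b) = 15 (t(b) = 3*5 = 15)
l(o, L) = -63 + 7*L + 14*o (l(o, L) = -63 + 7*((o + L) + o) = -63 + 7*((L + o) + o) = -63 + 7*(L + 2*o) = -63 + (7*L + 14*o) = -63 + 7*L + 14*o)
a(s) = 1 + s (a(s) = s + 1 = 1 + s)
((57 + 7)/(t(3) - 41))*(a(-2) + l(5, 13)) = ((57 + 7)/(15 - 41))*((1 - 2) + (-63 + 7*13 + 14*5)) = (64/(-26))*(-1 + (-63 + 91 + 70)) = (64*(-1/26))*(-1 + 98) = -32/13*97 = -3104/13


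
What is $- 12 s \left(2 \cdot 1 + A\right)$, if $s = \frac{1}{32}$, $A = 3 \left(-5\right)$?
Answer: $\frac{39}{8} \approx 4.875$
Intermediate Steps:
$A = -15$
$s = \frac{1}{32} \approx 0.03125$
$- 12 s \left(2 \cdot 1 + A\right) = \left(-12\right) \frac{1}{32} \left(2 \cdot 1 - 15\right) = - \frac{3 \left(2 - 15\right)}{8} = \left(- \frac{3}{8}\right) \left(-13\right) = \frac{39}{8}$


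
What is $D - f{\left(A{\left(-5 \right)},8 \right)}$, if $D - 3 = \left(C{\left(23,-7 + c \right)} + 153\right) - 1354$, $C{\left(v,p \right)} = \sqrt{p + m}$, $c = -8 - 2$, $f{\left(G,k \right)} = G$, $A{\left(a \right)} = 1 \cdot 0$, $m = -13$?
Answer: $-1198 + i \sqrt{30} \approx -1198.0 + 5.4772 i$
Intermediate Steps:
$A{\left(a \right)} = 0$
$c = -10$
$C{\left(v,p \right)} = \sqrt{-13 + p}$ ($C{\left(v,p \right)} = \sqrt{p - 13} = \sqrt{-13 + p}$)
$D = -1198 + i \sqrt{30}$ ($D = 3 - \left(1201 - \sqrt{-13 - 17}\right) = 3 - \left(1201 - i \sqrt{30}\right) = -1198 + i \sqrt{30} \approx -1198.0 + 5.4772 i$)
$D - f{\left(A{\left(-5 \right)},8 \right)} = \left(-1198 + i \sqrt{30}\right) - 0 = \left(-1198 + i \sqrt{30}\right) + 0 = -1198 + i \sqrt{30}$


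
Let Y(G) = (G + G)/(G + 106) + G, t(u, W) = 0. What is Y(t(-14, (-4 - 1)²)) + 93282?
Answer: 93282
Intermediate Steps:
Y(G) = G + 2*G/(106 + G) (Y(G) = (2*G)/(106 + G) + G = 2*G/(106 + G) + G = G + 2*G/(106 + G))
Y(t(-14, (-4 - 1)²)) + 93282 = 0*(108 + 0)/(106 + 0) + 93282 = 0*108/106 + 93282 = 0*(1/106)*108 + 93282 = 0 + 93282 = 93282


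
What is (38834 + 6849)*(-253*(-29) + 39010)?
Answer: 2117270001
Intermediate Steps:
(38834 + 6849)*(-253*(-29) + 39010) = 45683*(7337 + 39010) = 45683*46347 = 2117270001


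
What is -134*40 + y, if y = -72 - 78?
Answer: -5510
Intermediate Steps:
y = -150
-134*40 + y = -134*40 - 150 = -5360 - 150 = -5510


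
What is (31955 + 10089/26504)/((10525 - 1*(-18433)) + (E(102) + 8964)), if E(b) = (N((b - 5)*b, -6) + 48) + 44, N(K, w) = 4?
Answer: 846945409/1007629072 ≈ 0.84053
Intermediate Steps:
E(b) = 96 (E(b) = (4 + 48) + 44 = 52 + 44 = 96)
(31955 + 10089/26504)/((10525 - 1*(-18433)) + (E(102) + 8964)) = (31955 + 10089/26504)/((10525 - 1*(-18433)) + (96 + 8964)) = (31955 + 10089*(1/26504))/((10525 + 18433) + 9060) = (31955 + 10089/26504)/(28958 + 9060) = (846945409/26504)/38018 = (846945409/26504)*(1/38018) = 846945409/1007629072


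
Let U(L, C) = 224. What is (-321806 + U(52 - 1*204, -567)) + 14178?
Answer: -307404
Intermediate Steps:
(-321806 + U(52 - 1*204, -567)) + 14178 = (-321806 + 224) + 14178 = -321582 + 14178 = -307404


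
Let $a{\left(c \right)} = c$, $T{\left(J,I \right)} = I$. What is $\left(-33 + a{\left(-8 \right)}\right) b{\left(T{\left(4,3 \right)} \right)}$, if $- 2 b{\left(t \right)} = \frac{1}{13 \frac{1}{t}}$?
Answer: $\frac{123}{26} \approx 4.7308$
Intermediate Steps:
$b{\left(t \right)} = - \frac{t}{26}$ ($b{\left(t \right)} = - \frac{1}{2 \frac{13}{t}} = - \frac{\frac{1}{13} t}{2} = - \frac{t}{26}$)
$\left(-33 + a{\left(-8 \right)}\right) b{\left(T{\left(4,3 \right)} \right)} = \left(-33 - 8\right) \left(\left(- \frac{1}{26}\right) 3\right) = \left(-41\right) \left(- \frac{3}{26}\right) = \frac{123}{26}$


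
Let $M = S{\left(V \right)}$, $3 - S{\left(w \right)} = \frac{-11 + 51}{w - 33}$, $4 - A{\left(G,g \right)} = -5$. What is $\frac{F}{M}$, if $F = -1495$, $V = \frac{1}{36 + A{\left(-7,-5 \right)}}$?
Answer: $- \frac{554645}{1563} \approx -354.86$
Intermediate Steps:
$A{\left(G,g \right)} = 9$ ($A{\left(G,g \right)} = 4 - -5 = 4 + 5 = 9$)
$V = \frac{1}{45}$ ($V = \frac{1}{36 + 9} = \frac{1}{45} \approx 0.022222$)
$S{\left(w \right)} = 3 - \frac{40}{-33 + w}$ ($S{\left(w \right)} = 3 - \frac{-11 + 51}{w - 33} = 3 - \frac{40}{-33 + w}$)
$M = \frac{1563}{371}$ ($M = \frac{-139 + 3 \cdot \frac{1}{45}}{-33 + \frac{1}{45}} = \frac{-139 + \frac{1}{15}}{- \frac{1484}{45}} = \left(- \frac{45}{1484}\right) \left(- \frac{2084}{15}\right) = \frac{1563}{371} \approx 4.2129$)
$\frac{F}{M} = - \frac{1495}{\frac{1563}{371}} = \left(-1495\right) \frac{371}{1563} = - \frac{554645}{1563}$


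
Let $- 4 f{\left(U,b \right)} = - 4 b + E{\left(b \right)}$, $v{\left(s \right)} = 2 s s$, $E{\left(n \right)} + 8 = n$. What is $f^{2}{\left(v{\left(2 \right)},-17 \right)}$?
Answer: $\frac{1849}{16} \approx 115.56$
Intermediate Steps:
$E{\left(n \right)} = -8 + n$
$v{\left(s \right)} = 2 s^{2}$
$f{\left(U,b \right)} = 2 + \frac{3 b}{4}$ ($f{\left(U,b \right)} = - \frac{- 4 b + \left(-8 + b\right)}{4} = - \frac{-8 - 3 b}{4} = 2 + \frac{3 b}{4}$)
$f^{2}{\left(v{\left(2 \right)},-17 \right)} = \left(2 + \frac{3}{4} \left(-17\right)\right)^{2} = \left(2 - \frac{51}{4}\right)^{2} = \left(- \frac{43}{4}\right)^{2} = \frac{1849}{16}$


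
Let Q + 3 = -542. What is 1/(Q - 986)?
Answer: -1/1531 ≈ -0.00065317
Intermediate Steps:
Q = -545 (Q = -3 - 542 = -545)
1/(Q - 986) = 1/(-545 - 986) = 1/(-1531) = -1/1531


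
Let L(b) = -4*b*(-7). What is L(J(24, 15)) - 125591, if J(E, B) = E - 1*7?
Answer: -125115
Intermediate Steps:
J(E, B) = -7 + E (J(E, B) = E - 7 = -7 + E)
L(b) = 28*b
L(J(24, 15)) - 125591 = 28*(-7 + 24) - 125591 = 28*17 - 125591 = 476 - 125591 = -125115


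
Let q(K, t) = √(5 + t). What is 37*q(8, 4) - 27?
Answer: 84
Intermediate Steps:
37*q(8, 4) - 27 = 37*√(5 + 4) - 27 = 37*√9 - 27 = 37*3 - 27 = 111 - 27 = 84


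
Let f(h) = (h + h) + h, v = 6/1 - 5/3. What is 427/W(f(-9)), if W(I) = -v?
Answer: -1281/13 ≈ -98.538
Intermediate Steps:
v = 13/3 (v = 6*1 - 5*⅓ = 6 - 5/3 = 13/3 ≈ 4.3333)
f(h) = 3*h (f(h) = 2*h + h = 3*h)
W(I) = -13/3 (W(I) = -1*13/3 = -13/3)
427/W(f(-9)) = 427/(-13/3) = 427*(-3/13) = -1281/13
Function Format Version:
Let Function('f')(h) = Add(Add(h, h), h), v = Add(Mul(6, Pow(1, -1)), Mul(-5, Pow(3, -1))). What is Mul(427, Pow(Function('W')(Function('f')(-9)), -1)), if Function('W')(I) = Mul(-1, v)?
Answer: Rational(-1281, 13) ≈ -98.538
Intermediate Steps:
v = Rational(13, 3) (v = Add(Mul(6, 1), Mul(-5, Rational(1, 3))) = Add(6, Rational(-5, 3)) = Rational(13, 3) ≈ 4.3333)
Function('f')(h) = Mul(3, h) (Function('f')(h) = Add(Mul(2, h), h) = Mul(3, h))
Function('W')(I) = Rational(-13, 3) (Function('W')(I) = Mul(-1, Rational(13, 3)) = Rational(-13, 3))
Mul(427, Pow(Function('W')(Function('f')(-9)), -1)) = Mul(427, Pow(Rational(-13, 3), -1)) = Mul(427, Rational(-3, 13)) = Rational(-1281, 13)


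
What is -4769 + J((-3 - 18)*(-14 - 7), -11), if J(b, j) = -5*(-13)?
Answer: -4704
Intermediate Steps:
J(b, j) = 65
-4769 + J((-3 - 18)*(-14 - 7), -11) = -4769 + 65 = -4704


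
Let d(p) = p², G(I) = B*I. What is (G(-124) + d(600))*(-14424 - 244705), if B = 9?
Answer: -92997252036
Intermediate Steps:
G(I) = 9*I
(G(-124) + d(600))*(-14424 - 244705) = (9*(-124) + 600²)*(-14424 - 244705) = (-1116 + 360000)*(-259129) = 358884*(-259129) = -92997252036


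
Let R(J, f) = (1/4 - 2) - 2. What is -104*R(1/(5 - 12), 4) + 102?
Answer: 492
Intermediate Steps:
R(J, f) = -15/4 (R(J, f) = (¼ - 2) - 2 = -7/4 - 2 = -15/4)
-104*R(1/(5 - 12), 4) + 102 = -104*(-15/4) + 102 = 390 + 102 = 492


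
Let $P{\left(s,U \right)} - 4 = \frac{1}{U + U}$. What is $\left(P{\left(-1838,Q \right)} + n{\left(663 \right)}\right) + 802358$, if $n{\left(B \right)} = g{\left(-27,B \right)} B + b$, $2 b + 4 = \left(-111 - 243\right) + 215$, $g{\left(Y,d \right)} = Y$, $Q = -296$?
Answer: $\frac{464358583}{592} \approx 7.8439 \cdot 10^{5}$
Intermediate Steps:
$P{\left(s,U \right)} = 4 + \frac{1}{2 U}$ ($P{\left(s,U \right)} = 4 + \frac{1}{U + U} = 4 + \frac{1}{2 U}$)
$b = - \frac{143}{2}$ ($b = -2 + \frac{\left(-111 - 243\right) + 215}{2} = -2 + \frac{-354 + 215}{2} = -2 + \frac{1}{2} \left(-139\right) = -2 - \frac{139}{2} = - \frac{143}{2} \approx -71.5$)
$n{\left(B \right)} = - \frac{143}{2} - 27 B$ ($n{\left(B \right)} = - 27 B - \frac{143}{2} = - \frac{143}{2} - 27 B$)
$\left(P{\left(-1838,Q \right)} + n{\left(663 \right)}\right) + 802358 = \left(\left(4 + \frac{1}{2 \left(-296\right)}\right) - \frac{35945}{2}\right) + 802358 = \left(\left(4 + \frac{1}{2} \left(- \frac{1}{296}\right)\right) - \frac{35945}{2}\right) + 802358 = \left(\left(4 - \frac{1}{592}\right) - \frac{35945}{2}\right) + 802358 = \left(\frac{2367}{592} - \frac{35945}{2}\right) + 802358 = - \frac{10637353}{592} + 802358 = \frac{464358583}{592}$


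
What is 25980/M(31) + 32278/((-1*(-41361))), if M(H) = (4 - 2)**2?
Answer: 268671973/41361 ≈ 6495.8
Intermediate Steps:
M(H) = 4 (M(H) = 2**2 = 4)
25980/M(31) + 32278/((-1*(-41361))) = 25980/4 + 32278/((-1*(-41361))) = 25980*(1/4) + 32278/41361 = 6495 + 32278*(1/41361) = 6495 + 32278/41361 = 268671973/41361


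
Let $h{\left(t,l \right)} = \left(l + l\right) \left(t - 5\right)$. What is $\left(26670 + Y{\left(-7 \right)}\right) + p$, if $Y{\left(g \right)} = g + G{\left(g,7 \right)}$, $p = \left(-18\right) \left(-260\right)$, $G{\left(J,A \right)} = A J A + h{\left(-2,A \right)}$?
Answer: $30902$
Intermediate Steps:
$h{\left(t,l \right)} = 2 l \left(-5 + t\right)$
$G{\left(J,A \right)} = - 14 A + J A^{2}$ ($G{\left(J,A \right)} = A J A + 2 A \left(-5 - 2\right) = J A^{2} + 2 A \left(-7\right) = J A^{2} - 14 A = - 14 A + J A^{2}$)
$p = 4680$
$Y{\left(g \right)} = -98 + 50 g$ ($Y{\left(g \right)} = g + 7 \left(-14 + 7 g\right) = g + \left(-98 + 49 g\right) = -98 + 50 g$)
$\left(26670 + Y{\left(-7 \right)}\right) + p = \left(26670 + \left(-98 + 50 \left(-7\right)\right)\right) + 4680 = \left(26670 - 448\right) + 4680 = 26222 + 4680 = 30902$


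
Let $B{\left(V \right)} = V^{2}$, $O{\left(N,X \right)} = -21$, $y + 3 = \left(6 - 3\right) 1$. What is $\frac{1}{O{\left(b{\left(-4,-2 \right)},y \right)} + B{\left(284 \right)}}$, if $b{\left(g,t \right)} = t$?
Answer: $\frac{1}{80635} \approx 1.2402 \cdot 10^{-5}$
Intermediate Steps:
$y = 0$ ($y = -3 + \left(6 - 3\right) 1 = -3 + 3 \cdot 1 = -3 + 3 = 0$)
$\frac{1}{O{\left(b{\left(-4,-2 \right)},y \right)} + B{\left(284 \right)}} = \frac{1}{-21 + 284^{2}} = \frac{1}{-21 + 80656} = \frac{1}{80635}$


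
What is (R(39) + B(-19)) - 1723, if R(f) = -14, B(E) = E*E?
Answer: -1376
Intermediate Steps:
B(E) = E²
(R(39) + B(-19)) - 1723 = (-14 + (-19)²) - 1723 = (-14 + 361) - 1723 = 347 - 1723 = -1376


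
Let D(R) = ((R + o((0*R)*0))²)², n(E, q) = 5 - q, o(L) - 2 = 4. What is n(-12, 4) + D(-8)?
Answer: 17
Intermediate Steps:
o(L) = 6 (o(L) = 2 + 4 = 6)
D(R) = (6 + R)⁴ (D(R) = ((R + 6)²)² = ((6 + R)²)² = (6 + R)⁴)
n(-12, 4) + D(-8) = (5 - 1*4) + (6 - 8)⁴ = (5 - 4) + (-2)⁴ = 1 + 16 = 17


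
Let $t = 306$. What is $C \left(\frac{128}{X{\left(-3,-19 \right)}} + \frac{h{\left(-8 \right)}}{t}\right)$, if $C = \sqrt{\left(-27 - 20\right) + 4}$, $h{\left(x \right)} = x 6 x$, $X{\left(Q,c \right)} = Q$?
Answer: $- \frac{704 i \sqrt{43}}{17} \approx - 271.56 i$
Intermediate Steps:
$h{\left(x \right)} = 6 x^{2}$ ($h{\left(x \right)} = 6 x x = 6 x^{2}$)
$C = i \sqrt{43}$ ($C = \sqrt{-47 + 4} = \sqrt{-43} = i \sqrt{43} \approx 6.5574 i$)
$C \left(\frac{128}{X{\left(-3,-19 \right)}} + \frac{h{\left(-8 \right)}}{t}\right) = i \sqrt{43} \left(\frac{128}{-3} + \frac{6 \left(-8\right)^{2}}{306}\right) = i \sqrt{43} \left(128 \left(- \frac{1}{3}\right) + 6 \cdot 64 \cdot \frac{1}{306}\right) = i \sqrt{43} \left(- \frac{128}{3} + 384 \cdot \frac{1}{306}\right) = i \sqrt{43} \left(- \frac{128}{3} + \frac{64}{51}\right) = i \sqrt{43} \left(- \frac{704}{17}\right) = - \frac{704 i \sqrt{43}}{17}$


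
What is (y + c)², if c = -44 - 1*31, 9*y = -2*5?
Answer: 469225/81 ≈ 5792.9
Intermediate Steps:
y = -10/9 (y = (-2*5)/9 = (⅑)*(-10) = -10/9 ≈ -1.1111)
c = -75 (c = -44 - 31 = -75)
(y + c)² = (-10/9 - 75)² = (-685/9)² = 469225/81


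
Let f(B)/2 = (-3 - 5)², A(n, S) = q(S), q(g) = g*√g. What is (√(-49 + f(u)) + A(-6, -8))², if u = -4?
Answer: -433 - 32*I*√158 ≈ -433.0 - 402.23*I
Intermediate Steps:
q(g) = g^(3/2)
A(n, S) = S^(3/2)
f(B) = 128 (f(B) = 2*(-3 - 5)² = 2*(-8)² = 2*64 = 128)
(√(-49 + f(u)) + A(-6, -8))² = (√(-49 + 128) + (-8)^(3/2))² = (√79 - 16*I*√2)²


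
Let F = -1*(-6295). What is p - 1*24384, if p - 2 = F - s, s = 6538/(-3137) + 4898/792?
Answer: -22473705389/1242252 ≈ -18091.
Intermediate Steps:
s = 5093465/1242252 (s = 6538*(-1/3137) + 4898*(1/792) = -6538/3137 + 2449/396 = 5093465/1242252 ≈ 4.1002)
F = 6295
p = 7817367379/1242252 (p = 2 + (6295 - 1*5093465/1242252) = 2 + (6295 - 5093465/1242252) = 2 + 7814882875/1242252 = 7817367379/1242252 ≈ 6292.9)
p - 1*24384 = 7817367379/1242252 - 1*24384 = 7817367379/1242252 - 24384 = -22473705389/1242252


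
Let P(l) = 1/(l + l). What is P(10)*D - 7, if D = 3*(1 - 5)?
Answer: -38/5 ≈ -7.6000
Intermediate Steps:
P(l) = 1/(2*l)
D = -12 (D = 3*(-4) = -12)
P(10)*D - 7 = ((1/2)/10)*(-12) - 7 = ((1/2)*(1/10))*(-12) - 7 = (1/20)*(-12) - 7 = -3/5 - 7 = -38/5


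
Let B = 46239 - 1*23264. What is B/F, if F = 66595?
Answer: 4595/13319 ≈ 0.34500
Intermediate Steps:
B = 22975 (B = 46239 - 23264 = 22975)
B/F = 22975/66595 = 22975*(1/66595) = 4595/13319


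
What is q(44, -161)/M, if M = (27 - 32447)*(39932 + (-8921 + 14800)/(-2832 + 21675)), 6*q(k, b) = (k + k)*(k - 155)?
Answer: 7669101/6098563118275 ≈ 1.2575e-6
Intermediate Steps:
q(k, b) = k*(-155 + k)/3 (q(k, b) = ((k + k)*(k - 155))/6 = ((2*k)*(-155 + k))/6 = (2*k*(-155 + k))/6 = k*(-155 + k)/3)
M = -24394252473100/18843 (M = -32420*(39932 + 5879/18843) = -32420*752444555/18843 = -24394252473100/18843 ≈ -1.2946e+9)
q(44, -161)/M = ((⅓)*44*(-155 + 44))/(-24394252473100/18843) = ((⅓)*44*(-111))*(-18843/24394252473100) = -1628*(-18843/24394252473100) = 7669101/6098563118275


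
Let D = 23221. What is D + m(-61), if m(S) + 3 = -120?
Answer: 23098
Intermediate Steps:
m(S) = -123 (m(S) = -3 - 120 = -123)
D + m(-61) = 23221 - 123 = 23098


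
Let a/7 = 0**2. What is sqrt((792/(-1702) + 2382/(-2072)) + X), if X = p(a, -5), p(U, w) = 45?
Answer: sqrt(6158221503)/11914 ≈ 6.5867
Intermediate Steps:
a = 0 (a = 7*0**2 = 7*0 = 0)
X = 45
sqrt((792/(-1702) + 2382/(-2072)) + X) = sqrt((792/(-1702) + 2382/(-2072)) + 45) = sqrt((792*(-1/1702) + 2382*(-1/2072)) + 45) = sqrt((-396/851 - 1191/1036) + 45) = sqrt(-38481/23828 + 45) = sqrt(1033779/23828) = sqrt(6158221503)/11914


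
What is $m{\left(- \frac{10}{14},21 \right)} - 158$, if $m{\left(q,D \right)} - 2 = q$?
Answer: $- \frac{1097}{7} \approx -156.71$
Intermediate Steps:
$m{\left(q,D \right)} = 2 + q$
$m{\left(- \frac{10}{14},21 \right)} - 158 = \left(2 - \frac{10}{14}\right) - 158 = \left(2 - \frac{5}{7}\right) - 158 = \frac{9}{7} - 158 = - \frac{1097}{7}$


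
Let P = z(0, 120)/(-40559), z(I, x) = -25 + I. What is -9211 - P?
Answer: -373588974/40559 ≈ -9211.0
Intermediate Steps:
P = 25/40559 (P = (-25 + 0)/(-40559) = -25*(-1/40559) = 25/40559 ≈ 0.00061639)
-9211 - P = -9211 - 1*25/40559 = -9211 - 25/40559 = -373588974/40559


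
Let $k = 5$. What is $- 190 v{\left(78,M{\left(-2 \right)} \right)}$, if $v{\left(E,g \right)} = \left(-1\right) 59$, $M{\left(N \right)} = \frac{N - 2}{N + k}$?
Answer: $11210$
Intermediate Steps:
$M{\left(N \right)} = \frac{-2 + N}{5 + N}$ ($M{\left(N \right)} = \frac{N - 2}{N + 5} = \frac{-2 + N}{5 + N}$)
$v{\left(E,g \right)} = -59$
$- 190 v{\left(78,M{\left(-2 \right)} \right)} = \left(-190\right) \left(-59\right) = 11210$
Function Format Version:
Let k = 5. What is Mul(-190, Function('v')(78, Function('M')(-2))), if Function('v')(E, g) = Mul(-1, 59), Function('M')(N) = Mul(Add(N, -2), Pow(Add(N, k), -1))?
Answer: 11210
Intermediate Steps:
Function('M')(N) = Mul(Pow(Add(5, N), -1), Add(-2, N)) (Function('M')(N) = Mul(Add(N, -2), Pow(Add(N, 5), -1)) = Mul(Add(-2, N), Pow(Add(5, N), -1)) = Mul(Pow(Add(5, N), -1), Add(-2, N)))
Function('v')(E, g) = -59
Mul(-190, Function('v')(78, Function('M')(-2))) = Mul(-190, -59) = 11210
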